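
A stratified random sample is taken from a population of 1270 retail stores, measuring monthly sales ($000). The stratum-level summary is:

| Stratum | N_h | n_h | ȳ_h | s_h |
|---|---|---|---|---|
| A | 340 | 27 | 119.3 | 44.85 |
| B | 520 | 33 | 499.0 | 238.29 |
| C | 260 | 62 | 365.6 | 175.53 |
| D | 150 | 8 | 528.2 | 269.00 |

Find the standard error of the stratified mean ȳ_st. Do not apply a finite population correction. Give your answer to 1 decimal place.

V̂(ȳ_st) = Σ W_h² s_h²/n_h, with W_h = N_h/N and N = 1270:
  stratum A: (340/1270)²·44.85²/27 = 5.33963
  stratum B: (520/1270)²·238.29²/33 = 288.468
  stratum C: (260/1270)²·175.53²/62 = 20.8281
  stratum D: (150/1270)²·269.00²/8 = 126.18
V̂(ȳ_st) = 440.815
SE(ȳ_st) = √440.815 = 20.9956

SE(ȳ_st) ≈ 21.0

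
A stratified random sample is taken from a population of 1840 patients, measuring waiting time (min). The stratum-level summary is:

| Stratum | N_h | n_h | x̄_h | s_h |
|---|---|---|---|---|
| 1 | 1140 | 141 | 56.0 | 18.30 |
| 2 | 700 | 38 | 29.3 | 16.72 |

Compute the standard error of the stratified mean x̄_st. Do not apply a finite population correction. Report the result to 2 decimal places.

SE(x̄_st) ≈ 1.41

V̂(x̄_st) = Σ W_h² s_h²/n_h, with W_h = N_h/N and N = 1840:
  stratum 1: (1140/1840)²·18.30²/141 = 0.911711
  stratum 2: (700/1840)²·16.72²/38 = 1.06475
V̂(x̄_st) = 1.97647
SE(x̄_st) = √1.97647 = 1.40587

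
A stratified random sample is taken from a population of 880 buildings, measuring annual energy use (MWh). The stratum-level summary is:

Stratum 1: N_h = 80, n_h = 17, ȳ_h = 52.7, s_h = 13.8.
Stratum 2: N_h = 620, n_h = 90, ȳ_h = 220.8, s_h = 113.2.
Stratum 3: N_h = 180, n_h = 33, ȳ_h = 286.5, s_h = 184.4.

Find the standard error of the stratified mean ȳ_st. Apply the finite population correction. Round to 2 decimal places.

SE(ȳ_st) ≈ 9.78

V̂(ȳ_st) = Σ W_h² (1 − n_h/N_h) s_h²/n_h, with W_h = N_h/N and N = 880:
  stratum 1: (80/880)²·(1 − 17/80)·13.8²/17 = 0.0729079
  stratum 2: (620/880)²·(1 − 90/620)·113.2²/90 = 60.4161
  stratum 3: (180/880)²·(1 − 33/180)·184.4²/33 = 35.2073
V̂(ȳ_st) = 95.6963
SE(ȳ_st) = √95.6963 = 9.78245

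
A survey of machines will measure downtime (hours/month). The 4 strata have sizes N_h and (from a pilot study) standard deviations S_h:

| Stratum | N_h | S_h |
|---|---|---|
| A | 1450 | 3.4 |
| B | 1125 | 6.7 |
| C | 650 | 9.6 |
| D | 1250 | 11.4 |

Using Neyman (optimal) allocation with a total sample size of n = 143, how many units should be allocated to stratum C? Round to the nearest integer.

27

Neyman allocation: n_h = n · N_h S_h / Σ N_i S_i, with n = 143.
  stratum A: N_h·S_h = 1450·3.4 = 4930.00
  stratum B: N_h·S_h = 1125·6.7 = 7537.50
  stratum C: N_h·S_h = 650·9.6 = 6240.00
  stratum D: N_h·S_h = 1250·11.4 = 14250.00
Σ N_h S_h = 32957.50
n for stratum C = 143·6240.00/32957.50 = 27.075 → 27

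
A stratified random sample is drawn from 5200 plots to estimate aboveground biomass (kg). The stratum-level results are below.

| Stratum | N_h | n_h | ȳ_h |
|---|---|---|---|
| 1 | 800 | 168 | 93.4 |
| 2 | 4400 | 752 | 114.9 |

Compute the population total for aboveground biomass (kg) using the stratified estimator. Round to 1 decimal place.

τ̂_st ≈ 580280.0

τ̂_st = Σ N_h ȳ_h = 800·93.4 + 4400·114.9 = 580280.0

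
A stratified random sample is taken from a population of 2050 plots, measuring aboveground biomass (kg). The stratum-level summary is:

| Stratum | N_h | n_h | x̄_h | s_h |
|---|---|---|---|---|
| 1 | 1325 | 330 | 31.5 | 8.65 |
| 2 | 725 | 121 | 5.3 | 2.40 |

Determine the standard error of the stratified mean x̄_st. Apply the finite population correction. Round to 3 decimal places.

V̂(x̄_st) = Σ W_h² (1 − n_h/N_h) s_h²/n_h, with W_h = N_h/N and N = 2050:
  stratum 1: (1325/2050)²·(1 − 330/1325)·8.65²/330 = 0.0711295
  stratum 2: (725/2050)²·(1 − 121/725)·2.40²/121 = 0.00496026
V̂(x̄_st) = 0.0760897
SE(x̄_st) = √0.0760897 = 0.275844

SE(x̄_st) ≈ 0.276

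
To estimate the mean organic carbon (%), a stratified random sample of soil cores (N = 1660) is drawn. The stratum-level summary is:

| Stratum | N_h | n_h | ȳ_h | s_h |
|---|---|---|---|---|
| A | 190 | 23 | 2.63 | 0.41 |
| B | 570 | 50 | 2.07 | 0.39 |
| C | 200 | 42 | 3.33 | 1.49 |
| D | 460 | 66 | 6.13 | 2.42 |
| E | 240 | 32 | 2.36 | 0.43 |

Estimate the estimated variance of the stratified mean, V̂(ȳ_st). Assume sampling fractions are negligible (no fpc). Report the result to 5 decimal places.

V̂(ȳ_st) ≈ 0.00816

V̂(ȳ_st) = Σ W_h² s_h²/n_h, with W_h = N_h/N and N = 1660:
  stratum A: (190/1660)²·0.41²/23 = 9.57483e-05
  stratum B: (570/1660)²·0.39²/50 = 0.000358668
  stratum C: (200/1660)²·1.49²/42 = 0.000767303
  stratum D: (460/1660)²·2.42²/66 = 0.00681375
  stratum E: (240/1660)²·0.43²/32 = 0.00012078
V̂(ȳ_st) = 0.00815625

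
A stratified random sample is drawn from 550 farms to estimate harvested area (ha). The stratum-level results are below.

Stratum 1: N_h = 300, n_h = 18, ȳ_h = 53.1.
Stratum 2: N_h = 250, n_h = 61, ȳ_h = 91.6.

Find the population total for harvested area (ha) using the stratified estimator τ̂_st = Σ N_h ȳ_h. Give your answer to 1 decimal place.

τ̂_st = Σ N_h ȳ_h = 300·53.1 + 250·91.6 = 38830.0

τ̂_st ≈ 38830.0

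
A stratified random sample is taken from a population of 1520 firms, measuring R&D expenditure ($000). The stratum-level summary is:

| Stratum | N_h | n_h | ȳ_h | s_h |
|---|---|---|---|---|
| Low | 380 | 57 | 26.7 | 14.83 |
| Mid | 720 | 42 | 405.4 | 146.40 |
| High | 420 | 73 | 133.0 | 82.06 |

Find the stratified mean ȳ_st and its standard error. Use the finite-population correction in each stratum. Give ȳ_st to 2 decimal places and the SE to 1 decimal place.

ȳ_st = Σ W_h ȳ_h = (380·26.7 + 720·405.4 + 420·133.0)/1520 = 235.45658
V̂(ȳ_st) = Σ W_h² (1 − n_h/N_h) s_h²/n_h, with W_h = N_h/N and N = 1520:
  stratum Low: (380/1520)²·(1 − 57/380)·14.83²/57 = 0.204978
  stratum Mid: (720/1520)²·(1 − 42/720)·146.40²/42 = 107.822
  stratum High: (420/1520)²·(1 − 73/420)·82.06²/73 = 5.81878
V̂(ȳ_st) = 113.846
SE(ȳ_st) = √113.846 = 10.6699

ȳ_st ≈ 235.46, SE ≈ 10.7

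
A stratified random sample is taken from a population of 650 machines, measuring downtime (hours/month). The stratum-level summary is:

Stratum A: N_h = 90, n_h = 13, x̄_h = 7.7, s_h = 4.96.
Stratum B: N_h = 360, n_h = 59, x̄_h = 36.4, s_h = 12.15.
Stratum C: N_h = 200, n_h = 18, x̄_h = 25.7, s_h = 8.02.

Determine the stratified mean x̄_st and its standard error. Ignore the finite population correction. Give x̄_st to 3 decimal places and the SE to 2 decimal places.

x̄_st ≈ 29.134, SE ≈ 1.07

x̄_st = Σ W_h x̄_h = (90·7.7 + 360·36.4 + 200·25.7)/650 = 29.13385
V̂(x̄_st) = Σ W_h² s_h²/n_h, with W_h = N_h/N and N = 650:
  stratum A: (90/650)²·4.96²/13 = 0.0362809
  stratum B: (360/650)²·12.15²/59 = 0.767501
  stratum C: (200/650)²·8.02²/18 = 0.338306
V̂(x̄_st) = 1.14209
SE(x̄_st) = √1.14209 = 1.06868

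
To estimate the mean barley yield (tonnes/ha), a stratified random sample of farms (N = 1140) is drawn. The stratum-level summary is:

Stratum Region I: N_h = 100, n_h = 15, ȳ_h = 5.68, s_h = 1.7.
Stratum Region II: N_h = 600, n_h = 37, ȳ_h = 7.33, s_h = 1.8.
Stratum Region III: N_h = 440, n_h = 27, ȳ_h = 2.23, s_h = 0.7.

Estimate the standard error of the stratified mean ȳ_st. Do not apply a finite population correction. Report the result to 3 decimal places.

V̂(ȳ_st) = Σ W_h² s_h²/n_h, with W_h = N_h/N and N = 1140:
  stratum Region I: (100/1140)²·1.7²/15 = 0.00148251
  stratum Region II: (600/1140)²·1.8²/37 = 0.0242569
  stratum Region III: (440/1140)²·0.7²/27 = 0.00270351
V̂(ȳ_st) = 0.028443
SE(ȳ_st) = √0.028443 = 0.16865

SE(ȳ_st) ≈ 0.169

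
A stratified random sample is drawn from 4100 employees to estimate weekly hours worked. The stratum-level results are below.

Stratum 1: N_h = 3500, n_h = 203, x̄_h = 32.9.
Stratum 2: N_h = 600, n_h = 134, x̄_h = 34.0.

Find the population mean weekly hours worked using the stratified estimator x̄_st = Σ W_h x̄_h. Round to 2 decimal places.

N = Σ N_h = 4100. Stratum weights W_h = N_h/N.
x̄_st = (3500·32.9 + 600·34.0) / 4100 = 33.0610

x̄_st ≈ 33.06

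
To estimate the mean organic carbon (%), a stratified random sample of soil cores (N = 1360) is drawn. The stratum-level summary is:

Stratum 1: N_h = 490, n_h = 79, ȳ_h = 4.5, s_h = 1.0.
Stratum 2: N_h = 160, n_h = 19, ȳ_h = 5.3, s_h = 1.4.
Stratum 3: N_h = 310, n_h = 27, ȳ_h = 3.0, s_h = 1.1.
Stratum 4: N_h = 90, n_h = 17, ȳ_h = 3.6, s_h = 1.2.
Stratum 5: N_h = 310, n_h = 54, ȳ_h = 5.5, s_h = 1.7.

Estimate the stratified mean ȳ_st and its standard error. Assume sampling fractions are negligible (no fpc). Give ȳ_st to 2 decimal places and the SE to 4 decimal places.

ȳ_st ≈ 4.42, SE ≈ 0.0925

ȳ_st = Σ W_h ȳ_h = (490·4.5 + 160·5.3 + 310·3.0 + 90·3.6 + 310·5.5)/1360 = 4.42059
V̂(ȳ_st) = Σ W_h² s_h²/n_h, with W_h = N_h/N and N = 1360:
  stratum 1: (490/1360)²·1.0²/79 = 0.00164319
  stratum 2: (160/1360)²·1.4²/19 = 0.00142779
  stratum 3: (310/1360)²·1.1²/27 = 0.00232845
  stratum 4: (90/1360)²·1.2²/17 = 0.000370955
  stratum 5: (310/1360)²·1.7²/54 = 0.00278067
V̂(ȳ_st) = 0.00855106
SE(ȳ_st) = √0.00855106 = 0.0924719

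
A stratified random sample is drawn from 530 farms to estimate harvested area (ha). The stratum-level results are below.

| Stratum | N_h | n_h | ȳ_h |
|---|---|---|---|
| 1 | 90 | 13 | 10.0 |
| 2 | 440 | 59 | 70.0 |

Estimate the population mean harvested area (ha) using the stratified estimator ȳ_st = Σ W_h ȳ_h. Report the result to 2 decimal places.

N = Σ N_h = 530. Stratum weights W_h = N_h/N.
ȳ_st = (90·10.0 + 440·70.0) / 530 = 59.8113

ȳ_st ≈ 59.81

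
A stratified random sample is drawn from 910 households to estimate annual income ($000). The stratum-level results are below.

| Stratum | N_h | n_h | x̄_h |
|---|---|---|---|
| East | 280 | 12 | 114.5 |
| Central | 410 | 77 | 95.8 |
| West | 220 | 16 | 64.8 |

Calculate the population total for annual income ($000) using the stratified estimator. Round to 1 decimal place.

τ̂_st ≈ 85594.0

τ̂_st = Σ N_h x̄_h = 280·114.5 + 410·95.8 + 220·64.8 = 85594.0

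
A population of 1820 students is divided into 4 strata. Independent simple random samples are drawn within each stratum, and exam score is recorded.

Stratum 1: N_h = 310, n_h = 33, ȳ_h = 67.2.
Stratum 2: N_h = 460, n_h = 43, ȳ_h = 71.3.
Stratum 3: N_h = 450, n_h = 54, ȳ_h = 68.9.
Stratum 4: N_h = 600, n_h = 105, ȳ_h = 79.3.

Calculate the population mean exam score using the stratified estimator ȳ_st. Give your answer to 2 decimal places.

N = Σ N_h = 1820. Stratum weights W_h = N_h/N.
ȳ_st = (310·67.2 + 460·71.3 + 450·68.9 + 600·79.3) / 1820 = 72.6456

ȳ_st ≈ 72.65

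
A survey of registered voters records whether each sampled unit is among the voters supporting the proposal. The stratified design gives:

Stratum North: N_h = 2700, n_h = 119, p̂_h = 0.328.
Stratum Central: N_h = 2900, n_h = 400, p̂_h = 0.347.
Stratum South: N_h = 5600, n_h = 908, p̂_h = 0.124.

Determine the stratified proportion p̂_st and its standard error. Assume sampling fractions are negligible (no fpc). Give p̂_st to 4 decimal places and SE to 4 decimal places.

p̂_st ≈ 0.2309, SE ≈ 0.0133

N = 11200; stratum weights W_h = N_h/N.
p̂_st = Σ W_h p̂_h = (2700·0.328 + 2900·0.347 + 5600·0.124)/11200 = 0.23092
V̂(p̂_st) = Σ W_h² p̂_h(1−p̂_h)/(n_h−1):
  stratum North: (2700/11200)²·0.328·0.672/118 = 0.000108556
  stratum Central: (2900/11200)²·0.347·0.653/399 = 3.80741e-05
  stratum South: (5600/11200)²·0.124·0.876/907 = 2.99405e-05
V̂(p̂_st) = 0.00017657; SE = √V̂ = 0.013288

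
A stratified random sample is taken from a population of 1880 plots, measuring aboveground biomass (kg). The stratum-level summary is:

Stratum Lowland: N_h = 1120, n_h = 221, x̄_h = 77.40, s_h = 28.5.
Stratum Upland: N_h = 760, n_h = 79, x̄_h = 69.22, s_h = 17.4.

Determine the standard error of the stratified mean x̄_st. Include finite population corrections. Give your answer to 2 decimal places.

SE(x̄_st) ≈ 1.27

V̂(x̄_st) = Σ W_h² (1 − n_h/N_h) s_h²/n_h, with W_h = N_h/N and N = 1880:
  stratum Lowland: (1120/1880)²·(1 − 221/1120)·28.5²/221 = 1.04703
  stratum Upland: (760/1880)²·(1 − 79/760)·17.4²/79 = 0.561198
V̂(x̄_st) = 1.60823
SE(x̄_st) = √1.60823 = 1.26816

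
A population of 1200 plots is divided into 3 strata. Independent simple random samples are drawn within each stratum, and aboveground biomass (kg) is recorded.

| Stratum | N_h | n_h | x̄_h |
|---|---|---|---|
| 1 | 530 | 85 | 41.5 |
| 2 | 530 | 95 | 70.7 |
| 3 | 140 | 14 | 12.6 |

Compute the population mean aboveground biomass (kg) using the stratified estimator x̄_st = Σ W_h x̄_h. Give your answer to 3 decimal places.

N = Σ N_h = 1200. Stratum weights W_h = N_h/N.
x̄_st = (530·41.5 + 530·70.7 + 140·12.6) / 1200 = 51.02500

x̄_st ≈ 51.025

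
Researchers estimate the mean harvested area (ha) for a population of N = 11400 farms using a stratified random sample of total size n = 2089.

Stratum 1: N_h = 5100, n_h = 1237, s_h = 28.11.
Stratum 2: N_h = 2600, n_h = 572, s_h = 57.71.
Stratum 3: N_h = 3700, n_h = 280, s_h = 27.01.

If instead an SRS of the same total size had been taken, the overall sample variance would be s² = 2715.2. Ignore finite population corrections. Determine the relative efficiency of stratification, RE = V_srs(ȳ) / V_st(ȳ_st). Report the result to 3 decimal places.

V̂(ȳ_st) = Σ W_h² s_h²/n_h, with W_h = N_h/N and N = 11400:
  stratum 1: (5100/11400)²·28.11²/1237 = 0.127845
  stratum 2: (2600/11400)²·57.71²/572 = 0.302861
  stratum 3: (3700/11400)²·27.01²/280 = 0.274464
V_st = 0.705169
V_srs = s²/n = 2715.2/2089 = 1.29976
Relative efficiency = V_srs / V_st = 1.29976/0.705169 = 1.8432

RE ≈ 1.843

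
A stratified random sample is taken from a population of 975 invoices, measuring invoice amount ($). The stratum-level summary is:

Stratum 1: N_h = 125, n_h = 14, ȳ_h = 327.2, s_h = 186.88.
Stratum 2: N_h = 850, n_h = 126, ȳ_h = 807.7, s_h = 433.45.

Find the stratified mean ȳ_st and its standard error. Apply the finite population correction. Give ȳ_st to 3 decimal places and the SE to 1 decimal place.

ȳ_st ≈ 746.097, SE ≈ 31.6

ȳ_st = Σ W_h ȳ_h = (125·327.2 + 850·807.7)/975 = 746.09744
V̂(ȳ_st) = Σ W_h² (1 − n_h/N_h) s_h²/n_h, with W_h = N_h/N and N = 975:
  stratum 1: (125/975)²·(1 − 14/125)·186.88²/14 = 36.4101
  stratum 2: (850/975)²·(1 − 126/850)·433.45²/126 = 965.285
V̂(ȳ_st) = 1001.7
SE(ȳ_st) = √1001.7 = 31.6496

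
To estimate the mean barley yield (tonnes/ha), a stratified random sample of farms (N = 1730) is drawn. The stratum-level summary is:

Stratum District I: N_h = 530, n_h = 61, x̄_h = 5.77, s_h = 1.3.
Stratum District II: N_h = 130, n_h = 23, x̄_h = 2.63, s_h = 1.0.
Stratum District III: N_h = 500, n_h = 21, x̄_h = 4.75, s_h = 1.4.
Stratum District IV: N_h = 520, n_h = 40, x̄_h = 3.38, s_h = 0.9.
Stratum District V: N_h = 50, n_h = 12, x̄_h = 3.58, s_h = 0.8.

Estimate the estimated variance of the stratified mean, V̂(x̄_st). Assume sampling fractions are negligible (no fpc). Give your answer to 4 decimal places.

V̂(x̄_st) ≈ 0.0125

V̂(x̄_st) = Σ W_h² s_h²/n_h, with W_h = N_h/N and N = 1730:
  stratum District I: (530/1730)²·1.3²/61 = 0.00260026
  stratum District II: (130/1730)²·1.0²/23 = 0.000245509
  stratum District III: (500/1730)²·1.4²/21 = 0.00779623
  stratum District IV: (520/1730)²·0.9²/40 = 0.00182953
  stratum District V: (50/1730)²·0.8²/12 = 4.45499e-05
V̂(x̄_st) = 0.0125161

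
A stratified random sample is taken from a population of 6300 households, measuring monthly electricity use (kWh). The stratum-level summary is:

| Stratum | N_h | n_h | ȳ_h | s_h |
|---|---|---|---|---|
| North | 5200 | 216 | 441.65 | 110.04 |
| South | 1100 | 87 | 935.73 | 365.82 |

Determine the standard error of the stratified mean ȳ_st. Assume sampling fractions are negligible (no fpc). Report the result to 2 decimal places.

SE(ȳ_st) ≈ 9.22

V̂(ȳ_st) = Σ W_h² s_h²/n_h, with W_h = N_h/N and N = 6300:
  stratum North: (5200/6300)²·110.04²/216 = 38.1921
  stratum South: (1100/6300)²·365.82²/87 = 46.8943
V̂(ȳ_st) = 85.0863
SE(ȳ_st) = √85.0863 = 9.22423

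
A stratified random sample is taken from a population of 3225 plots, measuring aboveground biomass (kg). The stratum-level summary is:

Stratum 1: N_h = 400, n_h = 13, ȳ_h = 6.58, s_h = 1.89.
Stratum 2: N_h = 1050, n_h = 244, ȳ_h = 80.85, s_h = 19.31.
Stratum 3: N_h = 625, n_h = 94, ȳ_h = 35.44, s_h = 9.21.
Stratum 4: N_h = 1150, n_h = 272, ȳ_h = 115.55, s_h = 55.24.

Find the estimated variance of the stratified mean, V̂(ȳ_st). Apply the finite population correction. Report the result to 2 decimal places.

V̂(ȳ_st) = Σ W_h² (1 − n_h/N_h) s_h²/n_h, with W_h = N_h/N and N = 3225:
  stratum 1: (400/3225)²·(1 − 13/400)·1.89²/13 = 0.0040897
  stratum 2: (1050/3225)²·(1 − 244/1050)·19.31²/244 = 0.124348
  stratum 3: (625/3225)²·(1 − 94/625)·9.21²/94 = 0.0287943
  stratum 4: (1150/3225)²·(1 − 272/1150)·55.24²/272 = 1.08911
V̂(ȳ_st) = 1.24634

V̂(ȳ_st) ≈ 1.25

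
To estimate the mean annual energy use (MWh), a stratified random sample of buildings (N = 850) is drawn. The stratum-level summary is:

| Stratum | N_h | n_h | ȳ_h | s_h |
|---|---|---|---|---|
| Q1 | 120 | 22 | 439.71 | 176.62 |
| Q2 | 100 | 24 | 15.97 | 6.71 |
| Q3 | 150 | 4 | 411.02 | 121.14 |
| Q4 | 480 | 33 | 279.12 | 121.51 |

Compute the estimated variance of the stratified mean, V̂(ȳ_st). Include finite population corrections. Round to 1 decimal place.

V̂(ȳ_st) ≈ 267.2

V̂(ȳ_st) = Σ W_h² (1 − n_h/N_h) s_h²/n_h, with W_h = N_h/N and N = 850:
  stratum Q1: (120/850)²·(1 − 22/120)·176.62²/22 = 23.0795
  stratum Q2: (100/850)²·(1 − 24/100)·6.71²/24 = 0.0197337
  stratum Q3: (150/850)²·(1 − 4/150)·121.14²/4 = 111.204
  stratum Q4: (480/850)²·(1 − 33/480)·121.51²/33 = 132.868
V̂(ȳ_st) = 267.172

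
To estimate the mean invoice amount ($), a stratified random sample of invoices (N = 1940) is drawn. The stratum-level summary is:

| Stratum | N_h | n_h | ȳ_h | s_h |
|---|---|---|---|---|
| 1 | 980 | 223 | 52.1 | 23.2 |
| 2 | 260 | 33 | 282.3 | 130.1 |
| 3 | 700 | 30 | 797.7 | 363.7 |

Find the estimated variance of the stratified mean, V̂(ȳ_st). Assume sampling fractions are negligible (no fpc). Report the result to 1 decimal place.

V̂(ȳ_st) = Σ W_h² s_h²/n_h, with W_h = N_h/N and N = 1940:
  stratum 1: (980/1940)²·23.2²/223 = 0.615914
  stratum 2: (260/1940)²·130.1²/33 = 9.21264
  stratum 3: (700/1940)²·363.7²/30 = 574.061
V̂(ȳ_st) = 583.889

V̂(ȳ_st) ≈ 583.9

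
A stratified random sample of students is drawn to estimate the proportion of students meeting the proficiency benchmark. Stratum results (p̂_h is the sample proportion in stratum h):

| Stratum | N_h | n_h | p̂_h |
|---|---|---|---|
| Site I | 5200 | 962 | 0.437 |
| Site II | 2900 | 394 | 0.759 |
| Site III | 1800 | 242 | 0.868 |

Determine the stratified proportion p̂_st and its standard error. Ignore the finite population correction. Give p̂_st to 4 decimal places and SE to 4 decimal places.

N = 9900; stratum weights W_h = N_h/N.
p̂_st = Σ W_h p̂_h = (5200·0.437 + 2900·0.759 + 1800·0.868)/9900 = 0.60969
V̂(p̂_st) = Σ W_h² p̂_h(1−p̂_h)/(n_h−1):
  stratum Site I: (5200/9900)²·0.437·0.563/961 = 7.06322e-05
  stratum Site II: (2900/9900)²·0.759·0.241/393 = 3.99385e-05
  stratum Site III: (1800/9900)²·0.868·0.132/241 = 1.57163e-05
V̂(p̂_st) = 0.000126287; SE = √V̂ = 0.0112378

p̂_st ≈ 0.6097, SE ≈ 0.0112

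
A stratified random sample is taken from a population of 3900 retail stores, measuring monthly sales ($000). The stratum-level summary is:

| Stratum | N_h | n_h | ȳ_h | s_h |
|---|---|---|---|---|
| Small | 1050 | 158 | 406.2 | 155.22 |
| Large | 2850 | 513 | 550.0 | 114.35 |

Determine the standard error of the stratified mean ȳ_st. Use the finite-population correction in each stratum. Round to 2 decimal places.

SE(ȳ_st) ≈ 4.53

V̂(ȳ_st) = Σ W_h² (1 − n_h/N_h) s_h²/n_h, with W_h = N_h/N and N = 3900:
  stratum Small: (1050/3900)²·(1 − 158/1050)·155.22²/158 = 9.38995
  stratum Large: (2850/3900)²·(1 − 513/2850)·114.35²/513 = 11.1617
V̂(ȳ_st) = 20.5516
SE(ȳ_st) = √20.5516 = 4.53339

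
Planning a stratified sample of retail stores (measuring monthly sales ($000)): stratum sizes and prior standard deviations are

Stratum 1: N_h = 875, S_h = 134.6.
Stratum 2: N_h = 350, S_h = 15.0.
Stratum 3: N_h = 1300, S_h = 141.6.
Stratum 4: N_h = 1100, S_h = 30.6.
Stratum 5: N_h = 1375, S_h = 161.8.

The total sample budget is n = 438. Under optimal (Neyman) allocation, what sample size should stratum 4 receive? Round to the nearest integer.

26

Neyman allocation: n_h = n · N_h S_h / Σ N_i S_i, with n = 438.
  stratum 1: N_h·S_h = 875·134.6 = 117775.00
  stratum 2: N_h·S_h = 350·15.0 = 5250.00
  stratum 3: N_h·S_h = 1300·141.6 = 184080.00
  stratum 4: N_h·S_h = 1100·30.6 = 33660.00
  stratum 5: N_h·S_h = 1375·161.8 = 222475.00
Σ N_h S_h = 563240.00
n for stratum 4 = 438·33660.00/563240.00 = 26.175 → 26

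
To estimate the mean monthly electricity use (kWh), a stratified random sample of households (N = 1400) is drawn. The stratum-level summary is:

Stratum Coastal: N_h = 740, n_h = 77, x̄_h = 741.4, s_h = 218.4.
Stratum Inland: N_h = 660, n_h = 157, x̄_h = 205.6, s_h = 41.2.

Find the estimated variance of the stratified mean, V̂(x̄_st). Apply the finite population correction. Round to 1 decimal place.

V̂(x̄_st) = Σ W_h² (1 − n_h/N_h) s_h²/n_h, with W_h = N_h/N and N = 1400:
  stratum Coastal: (740/1400)²·(1 − 77/740)·218.4²/77 = 155.061
  stratum Inland: (660/1400)²·(1 − 157/660)·41.2²/157 = 1.83126
V̂(x̄_st) = 156.893

V̂(x̄_st) ≈ 156.9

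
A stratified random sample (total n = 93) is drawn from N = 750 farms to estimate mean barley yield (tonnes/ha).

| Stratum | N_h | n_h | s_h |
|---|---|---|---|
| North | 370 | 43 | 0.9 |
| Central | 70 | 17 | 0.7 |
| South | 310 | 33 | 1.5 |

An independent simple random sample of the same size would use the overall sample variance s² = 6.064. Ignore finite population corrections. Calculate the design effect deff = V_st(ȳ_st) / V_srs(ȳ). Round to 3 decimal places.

deff ≈ 0.253

V̂(ȳ_st) = Σ W_h² s_h²/n_h, with W_h = N_h/N and N = 750:
  stratum North: (370/750)²·0.9²/43 = 0.00458456
  stratum Central: (70/750)²·0.7²/17 = 0.000251085
  stratum South: (310/750)²·1.5²/33 = 0.0116485
V_st = 0.0164841
V_srs = s²/n = 6.064/93 = 0.0652043
deff = V_st / V_srs = 0.0164841/0.0652043 = 0.2528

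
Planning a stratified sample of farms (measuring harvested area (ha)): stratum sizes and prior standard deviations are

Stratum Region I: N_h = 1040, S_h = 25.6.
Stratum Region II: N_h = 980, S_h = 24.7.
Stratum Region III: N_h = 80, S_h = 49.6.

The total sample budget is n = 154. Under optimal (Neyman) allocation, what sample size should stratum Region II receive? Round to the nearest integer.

68

Neyman allocation: n_h = n · N_h S_h / Σ N_i S_i, with n = 154.
  stratum Region I: N_h·S_h = 1040·25.6 = 26624.00
  stratum Region II: N_h·S_h = 980·24.7 = 24206.00
  stratum Region III: N_h·S_h = 80·49.6 = 3968.00
Σ N_h S_h = 54798.00
n for stratum Region II = 154·24206.00/54798.00 = 68.027 → 68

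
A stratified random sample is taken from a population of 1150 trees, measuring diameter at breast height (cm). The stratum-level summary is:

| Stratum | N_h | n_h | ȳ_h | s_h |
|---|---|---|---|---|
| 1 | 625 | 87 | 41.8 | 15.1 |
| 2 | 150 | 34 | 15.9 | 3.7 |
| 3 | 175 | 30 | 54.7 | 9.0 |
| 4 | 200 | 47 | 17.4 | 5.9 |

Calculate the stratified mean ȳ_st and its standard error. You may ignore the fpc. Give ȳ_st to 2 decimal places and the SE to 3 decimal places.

ȳ_st = Σ W_h ȳ_h = (625·41.8 + 150·15.9 + 175·54.7 + 200·17.4)/1150 = 36.14130
V̂(ȳ_st) = Σ W_h² s_h²/n_h, with W_h = N_h/N and N = 1150:
  stratum 1: (625/1150)²·15.1²/87 = 0.774103
  stratum 2: (150/1150)²·3.7²/34 = 0.00685033
  stratum 3: (175/1150)²·9.0²/30 = 0.0625236
  stratum 4: (200/1150)²·5.9²/47 = 0.0224012
V̂(ȳ_st) = 0.865879
SE(ȳ_st) = √0.865879 = 0.930526

ȳ_st ≈ 36.14, SE ≈ 0.931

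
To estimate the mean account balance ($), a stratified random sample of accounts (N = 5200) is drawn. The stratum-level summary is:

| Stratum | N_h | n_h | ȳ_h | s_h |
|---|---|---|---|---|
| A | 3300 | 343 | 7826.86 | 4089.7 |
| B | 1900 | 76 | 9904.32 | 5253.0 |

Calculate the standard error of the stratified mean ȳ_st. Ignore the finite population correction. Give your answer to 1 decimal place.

SE(ȳ_st) ≈ 261.0

V̂(ȳ_st) = Σ W_h² s_h²/n_h, with W_h = N_h/N and N = 5200:
  stratum A: (3300/5200)²·4089.7²/343 = 19638.6
  stratum B: (1900/5200)²·5253.0²/76 = 48473.2
V̂(ȳ_st) = 68111.8
SE(ȳ_st) = √68111.8 = 260.982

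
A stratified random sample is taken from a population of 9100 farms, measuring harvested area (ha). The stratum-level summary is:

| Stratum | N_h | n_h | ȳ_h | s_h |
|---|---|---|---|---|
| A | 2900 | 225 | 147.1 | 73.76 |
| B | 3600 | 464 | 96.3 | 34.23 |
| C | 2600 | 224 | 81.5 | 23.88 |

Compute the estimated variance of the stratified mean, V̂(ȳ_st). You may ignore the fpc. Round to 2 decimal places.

V̂(ȳ_st) = Σ W_h² s_h²/n_h, with W_h = N_h/N and N = 9100:
  stratum A: (2900/9100)²·73.76²/225 = 2.45568
  stratum B: (3600/9100)²·34.23²/464 = 0.395201
  stratum C: (2600/9100)²·23.88²/224 = 0.207819
V̂(ȳ_st) = 3.0587

V̂(ȳ_st) ≈ 3.06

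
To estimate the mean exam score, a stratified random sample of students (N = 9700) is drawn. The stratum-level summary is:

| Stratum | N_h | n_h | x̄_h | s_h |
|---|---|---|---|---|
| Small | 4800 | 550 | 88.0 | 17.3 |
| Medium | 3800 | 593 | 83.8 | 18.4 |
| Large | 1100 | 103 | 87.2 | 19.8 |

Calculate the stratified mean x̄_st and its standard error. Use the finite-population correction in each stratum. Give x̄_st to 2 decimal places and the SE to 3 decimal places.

x̄_st ≈ 86.26, SE ≈ 0.486

x̄_st = Σ W_h x̄_h = (4800·88.0 + 3800·83.8 + 1100·87.2)/9700 = 86.26392
V̂(x̄_st) = Σ W_h² (1 − n_h/N_h) s_h²/n_h, with W_h = N_h/N and N = 9700:
  stratum Small: (4800/9700)²·(1 − 550/4800)·17.3²/550 = 0.117982
  stratum Medium: (3800/9700)²·(1 − 593/3800)·18.4²/593 = 0.0739469
  stratum Large: (1100/9700)²·(1 − 103/1100)·19.8²/103 = 0.0443647
V̂(x̄_st) = 0.236294
SE(x̄_st) = √0.236294 = 0.486101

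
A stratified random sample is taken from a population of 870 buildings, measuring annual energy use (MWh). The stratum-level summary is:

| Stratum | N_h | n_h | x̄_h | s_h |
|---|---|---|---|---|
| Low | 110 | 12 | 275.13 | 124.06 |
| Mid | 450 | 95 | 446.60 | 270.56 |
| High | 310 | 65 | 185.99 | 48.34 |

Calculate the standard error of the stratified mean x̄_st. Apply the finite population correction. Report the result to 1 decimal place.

SE(x̄_st) ≈ 13.6

V̂(x̄_st) = Σ W_h² (1 − n_h/N_h) s_h²/n_h, with W_h = N_h/N and N = 870:
  stratum Low: (110/870)²·(1 − 12/110)·124.06²/12 = 18.2668
  stratum Mid: (450/870)²·(1 − 95/450)·270.56²/95 = 162.632
  stratum High: (310/870)²·(1 − 65/310)·48.34²/65 = 3.60736
V̂(x̄_st) = 184.506
SE(x̄_st) = √184.506 = 13.5833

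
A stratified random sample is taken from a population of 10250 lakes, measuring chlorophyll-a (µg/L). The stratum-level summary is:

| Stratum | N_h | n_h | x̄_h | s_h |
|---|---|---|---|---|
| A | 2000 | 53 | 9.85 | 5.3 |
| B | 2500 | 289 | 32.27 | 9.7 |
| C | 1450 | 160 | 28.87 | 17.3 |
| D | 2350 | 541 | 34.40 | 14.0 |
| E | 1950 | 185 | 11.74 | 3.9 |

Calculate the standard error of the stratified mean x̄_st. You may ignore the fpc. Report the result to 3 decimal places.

SE(x̄_st) ≈ 0.315

V̂(x̄_st) = Σ W_h² s_h²/n_h, with W_h = N_h/N and N = 10250:
  stratum A: (2000/10250)²·5.3²/53 = 0.0201785
  stratum B: (2500/10250)²·9.7²/289 = 0.0193677
  stratum C: (1450/10250)²·17.3²/160 = 0.0374335
  stratum D: (2350/10250)²·14.0²/541 = 0.0190435
  stratum E: (1950/10250)²·3.9²/185 = 0.00297563
V̂(x̄_st) = 0.0989988
SE(x̄_st) = √0.0989988 = 0.314641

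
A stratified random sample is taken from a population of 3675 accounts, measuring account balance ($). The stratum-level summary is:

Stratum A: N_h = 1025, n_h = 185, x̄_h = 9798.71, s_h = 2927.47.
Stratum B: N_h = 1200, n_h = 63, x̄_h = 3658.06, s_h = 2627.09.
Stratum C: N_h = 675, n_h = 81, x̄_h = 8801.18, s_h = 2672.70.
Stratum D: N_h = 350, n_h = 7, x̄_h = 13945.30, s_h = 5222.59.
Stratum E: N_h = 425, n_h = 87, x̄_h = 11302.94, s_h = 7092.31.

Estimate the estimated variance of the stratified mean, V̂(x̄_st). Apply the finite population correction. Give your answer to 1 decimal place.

V̂(x̄_st) = Σ W_h² (1 − n_h/N_h) s_h²/n_h, with W_h = N_h/N and N = 3675:
  stratum A: (1025/3675)²·(1 − 185/1025)·2927.47²/185 = 2953.26
  stratum B: (1200/3675)²·(1 − 63/1200)·2627.09²/63 = 11067.2
  stratum C: (675/3675)²·(1 − 81/675)·2672.70²/81 = 2618.13
  stratum D: (350/3675)²·(1 − 7/350)·5222.59²/7 = 34635.5
  stratum E: (425/3675)²·(1 − 87/425)·7092.31²/87 = 6149.6
V̂(x̄_st) = 57423.6

V̂(x̄_st) ≈ 57423.6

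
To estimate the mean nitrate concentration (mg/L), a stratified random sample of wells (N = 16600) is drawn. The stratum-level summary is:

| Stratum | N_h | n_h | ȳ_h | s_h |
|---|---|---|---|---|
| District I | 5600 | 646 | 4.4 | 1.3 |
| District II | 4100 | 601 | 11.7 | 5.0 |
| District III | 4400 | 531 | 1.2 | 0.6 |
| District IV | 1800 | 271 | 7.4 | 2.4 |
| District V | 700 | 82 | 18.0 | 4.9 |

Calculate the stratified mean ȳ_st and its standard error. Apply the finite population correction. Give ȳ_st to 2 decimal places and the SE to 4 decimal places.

ȳ_st = Σ W_h ȳ_h = (5600·4.4 + 4100·11.7 + 4400·1.2 + 1800·7.4 + 700·18.0)/16600 = 6.25361
V̂(ȳ_st) = Σ W_h² (1 − n_h/N_h) s_h²/n_h, with W_h = N_h/N and N = 16600:
  stratum District I: (5600/16600)²·(1 − 646/5600)·1.3²/646 = 0.00026338
  stratum District II: (4100/16600)²·(1 − 601/4100)·5.0²/601 = 0.00216559
  stratum District III: (4400/16600)²·(1 − 531/4400)·0.6²/531 = 4.18835e-05
  stratum District IV: (1800/16600)²·(1 − 271/1800)·2.4²/271 = 0.000212284
  stratum District V: (700/16600)²·(1 − 82/700)·4.9²/82 = 0.000459673
V̂(ȳ_st) = 0.00314281
SE(ȳ_st) = √0.00314281 = 0.0560608

ȳ_st ≈ 6.25, SE ≈ 0.0561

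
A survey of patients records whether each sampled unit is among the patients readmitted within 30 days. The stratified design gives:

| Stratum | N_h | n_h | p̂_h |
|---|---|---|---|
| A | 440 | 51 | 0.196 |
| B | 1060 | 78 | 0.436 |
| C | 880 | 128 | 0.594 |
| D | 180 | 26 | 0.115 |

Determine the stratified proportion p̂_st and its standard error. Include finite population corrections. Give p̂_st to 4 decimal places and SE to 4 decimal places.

N = 2560; stratum weights W_h = N_h/N.
p̂_st = Σ W_h p̂_h = (440·0.196 + 1060·0.436 + 880·0.594 + 180·0.115)/2560 = 0.42649
V̂(p̂_st) = Σ W_h² (1 − n_h/N_h) p̂_h(1−p̂_h)/(n_h−1):
  stratum A: (440/2560)²·(1 − 51/440)·0.196·0.804/50 = 8.23122e-05
  stratum B: (1060/2560)²·(1 − 78/1060)·0.436·0.564/77 = 0.000507239
  stratum C: (880/2560)²·(1 − 128/880)·0.594·0.406/127 = 0.000191747
  stratum D: (180/2560)²·(1 − 26/180)·0.115·0.885/25 = 1.72193e-05
V̂(p̂_st) = 0.000798517; SE = √V̂ = 0.0282581

p̂_st ≈ 0.4265, SE ≈ 0.0283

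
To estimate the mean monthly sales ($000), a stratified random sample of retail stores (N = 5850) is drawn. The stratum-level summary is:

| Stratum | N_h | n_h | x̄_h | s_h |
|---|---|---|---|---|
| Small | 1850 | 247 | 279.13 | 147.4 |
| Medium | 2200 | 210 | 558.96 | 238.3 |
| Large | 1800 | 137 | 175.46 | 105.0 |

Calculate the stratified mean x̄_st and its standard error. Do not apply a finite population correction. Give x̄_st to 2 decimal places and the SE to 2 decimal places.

x̄_st ≈ 352.47, SE ≈ 7.39

x̄_st = Σ W_h x̄_h = (1850·279.13 + 2200·558.96 + 1800·175.46)/5850 = 352.46675
V̂(x̄_st) = Σ W_h² s_h²/n_h, with W_h = N_h/N and N = 5850:
  stratum Small: (1850/5850)²·147.4²/247 = 8.7969
  stratum Medium: (2200/5850)²·238.3²/210 = 38.2439
  stratum Large: (1800/5850)²·105.0²/137 = 7.61888
V̂(x̄_st) = 54.6597
SE(x̄_st) = √54.6597 = 7.39322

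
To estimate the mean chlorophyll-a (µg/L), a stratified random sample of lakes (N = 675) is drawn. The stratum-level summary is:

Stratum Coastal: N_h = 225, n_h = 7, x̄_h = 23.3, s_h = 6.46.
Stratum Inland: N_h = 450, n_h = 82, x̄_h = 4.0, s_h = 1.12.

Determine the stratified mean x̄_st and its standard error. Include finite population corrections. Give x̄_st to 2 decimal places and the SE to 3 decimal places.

x̄_st = Σ W_h x̄_h = (225·23.3 + 450·4.0)/675 = 10.43333
V̂(x̄_st) = Σ W_h² (1 − n_h/N_h) s_h²/n_h, with W_h = N_h/N and N = 675:
  stratum Coastal: (225/675)²·(1 − 7/225)·6.46²/7 = 0.641798
  stratum Inland: (450/675)²·(1 − 82/450)·1.12²/82 = 0.00556
V̂(x̄_st) = 0.647358
SE(x̄_st) = √0.647358 = 0.804586

x̄_st ≈ 10.43, SE ≈ 0.805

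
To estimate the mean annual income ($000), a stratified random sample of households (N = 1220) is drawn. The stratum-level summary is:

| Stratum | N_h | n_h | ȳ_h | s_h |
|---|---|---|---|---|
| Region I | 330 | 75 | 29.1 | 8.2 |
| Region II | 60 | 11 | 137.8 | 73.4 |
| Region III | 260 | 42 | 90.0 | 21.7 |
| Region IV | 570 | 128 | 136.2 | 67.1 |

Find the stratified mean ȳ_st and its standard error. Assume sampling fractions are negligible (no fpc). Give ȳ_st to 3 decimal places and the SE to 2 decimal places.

ȳ_st ≈ 97.463, SE ≈ 3.07

ȳ_st = Σ W_h ȳ_h = (330·29.1 + 60·137.8 + 260·90.0 + 570·136.2)/1220 = 97.46311
V̂(ȳ_st) = Σ W_h² s_h²/n_h, with W_h = N_h/N and N = 1220:
  stratum Region I: (330/1220)²·8.2²/75 = 0.0655956
  stratum Region II: (60/1220)²·73.4²/11 = 1.18463
  stratum Region III: (260/1220)²·21.7²/42 = 0.50921
  stratum Region IV: (570/1220)²·67.1²/128 = 7.6783
V̂(ȳ_st) = 9.43774
SE(ȳ_st) = √9.43774 = 3.07209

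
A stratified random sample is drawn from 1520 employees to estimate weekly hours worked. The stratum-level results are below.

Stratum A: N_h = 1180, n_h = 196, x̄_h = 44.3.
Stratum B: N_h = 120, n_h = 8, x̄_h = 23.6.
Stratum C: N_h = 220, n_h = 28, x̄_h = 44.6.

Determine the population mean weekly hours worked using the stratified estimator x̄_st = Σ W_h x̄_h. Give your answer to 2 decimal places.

N = Σ N_h = 1520. Stratum weights W_h = N_h/N.
x̄_st = (1180·44.3 + 120·23.6 + 220·44.6) / 1520 = 42.7092

x̄_st ≈ 42.71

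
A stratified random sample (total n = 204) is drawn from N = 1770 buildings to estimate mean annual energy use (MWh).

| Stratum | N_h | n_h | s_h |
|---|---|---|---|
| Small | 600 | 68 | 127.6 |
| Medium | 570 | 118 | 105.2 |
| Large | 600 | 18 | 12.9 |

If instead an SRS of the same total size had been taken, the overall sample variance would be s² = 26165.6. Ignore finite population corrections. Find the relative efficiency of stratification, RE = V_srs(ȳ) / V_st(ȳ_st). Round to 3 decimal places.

V̂(ȳ_st) = Σ W_h² s_h²/n_h, with W_h = N_h/N and N = 1770:
  stratum Small: (600/1770)²·127.6²/68 = 27.5137
  stratum Medium: (570/1770)²·105.2²/118 = 9.72641
  stratum Large: (600/1770)²·12.9²/18 = 1.06234
V_st = 38.3024
V_srs = s²/n = 26165.6/204 = 128.263
Relative efficiency = V_srs / V_st = 128.263/38.3024 = 3.3487

RE ≈ 3.349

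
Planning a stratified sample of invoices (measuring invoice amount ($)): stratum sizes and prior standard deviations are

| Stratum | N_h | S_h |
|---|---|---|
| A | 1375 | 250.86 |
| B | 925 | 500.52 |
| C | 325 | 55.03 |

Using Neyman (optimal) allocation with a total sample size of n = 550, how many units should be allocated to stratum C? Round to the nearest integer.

12

Neyman allocation: n_h = n · N_h S_h / Σ N_i S_i, with n = 550.
  stratum A: N_h·S_h = 1375·250.86 = 344932.50
  stratum B: N_h·S_h = 925·500.52 = 462981.00
  stratum C: N_h·S_h = 325·55.03 = 17884.75
Σ N_h S_h = 825798.25
n for stratum C = 550·17884.75/825798.25 = 11.912 → 12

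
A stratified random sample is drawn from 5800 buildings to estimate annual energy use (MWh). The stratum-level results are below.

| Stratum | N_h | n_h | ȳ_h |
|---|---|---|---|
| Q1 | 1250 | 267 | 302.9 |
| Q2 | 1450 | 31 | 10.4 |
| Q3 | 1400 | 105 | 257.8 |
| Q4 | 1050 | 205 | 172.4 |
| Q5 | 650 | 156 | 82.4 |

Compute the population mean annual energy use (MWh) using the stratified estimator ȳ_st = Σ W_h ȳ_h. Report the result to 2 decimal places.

ȳ_st ≈ 170.55

N = Σ N_h = 5800. Stratum weights W_h = N_h/N.
ȳ_st = (1250·302.9 + 1450·10.4 + 1400·257.8 + 1050·172.4 + 650·82.4) / 5800 = 170.5526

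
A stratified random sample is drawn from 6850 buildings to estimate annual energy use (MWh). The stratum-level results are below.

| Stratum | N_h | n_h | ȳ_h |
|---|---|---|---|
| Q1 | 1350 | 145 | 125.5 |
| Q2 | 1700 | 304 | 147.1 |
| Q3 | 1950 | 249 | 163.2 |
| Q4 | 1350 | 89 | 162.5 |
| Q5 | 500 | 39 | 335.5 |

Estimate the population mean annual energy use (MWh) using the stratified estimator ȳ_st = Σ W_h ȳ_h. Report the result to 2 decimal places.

N = Σ N_h = 6850. Stratum weights W_h = N_h/N.
ȳ_st = (1350·125.5 + 1700·147.1 + 1950·163.2 + 1350·162.5 + 500·335.5) / 6850 = 164.2131

ȳ_st ≈ 164.21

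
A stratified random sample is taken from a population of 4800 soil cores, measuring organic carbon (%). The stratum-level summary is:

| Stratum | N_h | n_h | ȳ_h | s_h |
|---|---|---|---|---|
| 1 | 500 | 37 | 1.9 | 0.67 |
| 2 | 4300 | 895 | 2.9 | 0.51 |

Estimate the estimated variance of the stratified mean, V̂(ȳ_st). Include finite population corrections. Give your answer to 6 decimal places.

V̂(ȳ_st) = Σ W_h² (1 − n_h/N_h) s_h²/n_h, with W_h = N_h/N and N = 4800:
  stratum 1: (500/4800)²·(1 − 37/500)·0.67²/37 = 0.000121904
  stratum 2: (4300/4800)²·(1 − 895/4300)·0.51²/895 = 0.00018468
V̂(ȳ_st) = 0.000306584

V̂(ȳ_st) ≈ 0.000307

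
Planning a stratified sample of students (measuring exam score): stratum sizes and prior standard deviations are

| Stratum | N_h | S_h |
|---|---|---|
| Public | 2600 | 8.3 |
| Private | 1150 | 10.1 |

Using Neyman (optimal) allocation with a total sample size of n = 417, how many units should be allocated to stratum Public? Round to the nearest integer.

Neyman allocation: n_h = n · N_h S_h / Σ N_i S_i, with n = 417.
  stratum Public: N_h·S_h = 2600·8.3 = 21580.00
  stratum Private: N_h·S_h = 1150·10.1 = 11615.00
Σ N_h S_h = 33195.00
n for stratum Public = 417·21580.00/33195.00 = 271.091 → 271

271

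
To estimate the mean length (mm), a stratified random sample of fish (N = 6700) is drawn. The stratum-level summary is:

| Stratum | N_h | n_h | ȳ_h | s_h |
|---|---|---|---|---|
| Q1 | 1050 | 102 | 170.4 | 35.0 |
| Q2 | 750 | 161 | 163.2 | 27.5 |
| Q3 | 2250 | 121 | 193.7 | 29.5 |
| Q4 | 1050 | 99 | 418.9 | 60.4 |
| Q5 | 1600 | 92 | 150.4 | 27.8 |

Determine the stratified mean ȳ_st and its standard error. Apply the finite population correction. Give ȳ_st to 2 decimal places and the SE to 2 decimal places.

ȳ_st = Σ W_h ȳ_h = (1050·170.4 + 750·163.2 + 2250·193.7 + 1050·418.9 + 1600·150.4)/6700 = 211.58657
V̂(ȳ_st) = Σ W_h² (1 − n_h/N_h) s_h²/n_h, with W_h = N_h/N and N = 6700:
  stratum Q1: (1050/6700)²·(1 − 102/1050)·35.0²/102 = 0.266308
  stratum Q2: (750/6700)²·(1 − 161/750)·27.5²/161 = 0.0462239
  stratum Q3: (2250/6700)²·(1 − 121/2250)·29.5²/121 = 0.76748
  stratum Q4: (1050/6700)²·(1 − 99/1050)·60.4²/99 = 0.819707
  stratum Q5: (1600/6700)²·(1 − 92/1600)·27.8²/92 = 0.451516
V̂(ȳ_st) = 2.35124
SE(ȳ_st) = √2.35124 = 1.53337

ȳ_st ≈ 211.59, SE ≈ 1.53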